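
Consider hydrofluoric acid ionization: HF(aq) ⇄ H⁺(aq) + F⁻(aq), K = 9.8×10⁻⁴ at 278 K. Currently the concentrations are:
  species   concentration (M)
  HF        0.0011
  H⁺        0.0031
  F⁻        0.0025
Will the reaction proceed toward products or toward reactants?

to the left

Q = [H⁺]·[F⁻] / [HF] = (0.0031)·(0.0025) / (0.0011) = 0.0070
Q = 0.0070 > K = 9.8×10⁻⁴, so the reverse reaction proceeds.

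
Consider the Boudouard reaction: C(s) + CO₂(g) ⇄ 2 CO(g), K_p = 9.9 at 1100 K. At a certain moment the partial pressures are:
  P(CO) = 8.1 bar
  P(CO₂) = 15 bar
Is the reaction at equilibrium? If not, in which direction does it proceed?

to the right

(C is a pure solid — omitted from Q_p.)
Q_p = P(CO)² / P(CO₂) = (8.1)² / (15) = 4.4
Q_p = 4.4 < K_p = 9.9, so the forward reaction proceeds.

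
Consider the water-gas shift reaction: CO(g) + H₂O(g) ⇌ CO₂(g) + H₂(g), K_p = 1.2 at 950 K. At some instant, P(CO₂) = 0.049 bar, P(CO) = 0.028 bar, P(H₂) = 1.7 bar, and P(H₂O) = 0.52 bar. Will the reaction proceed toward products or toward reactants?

toward reactants

Q_p = P(CO₂)·P(H₂) / (P(CO)·P(H₂O)) = (0.049)·(1.7) / ((0.028)·(0.52)) = 5.7
Q_p = 5.7 > K_p = 1.2, so the reverse reaction proceeds.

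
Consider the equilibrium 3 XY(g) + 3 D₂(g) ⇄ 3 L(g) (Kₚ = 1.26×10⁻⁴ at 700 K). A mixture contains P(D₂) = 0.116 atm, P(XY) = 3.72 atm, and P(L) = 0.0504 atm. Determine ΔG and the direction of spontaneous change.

Qₚ = P(L)³ / (P(XY)³·P(D₂)³) = (0.0504)³ / ((3.72)³·(0.116)³) = 0.00159
ΔG = RT ln(Qₚ/Kₚ) = (8.314 J mol⁻¹ K⁻¹)(700 K) × ln(0.00159/1.26×10⁻⁴)
   = (5.820 kJ/mol)(2.535) = 14.8 kJ/mol
ΔG > 0, so the forward reaction is non-spontaneous (proceeds in reverse).

ΔG = 14.8 kJ/mol; the forward reaction is non-spontaneous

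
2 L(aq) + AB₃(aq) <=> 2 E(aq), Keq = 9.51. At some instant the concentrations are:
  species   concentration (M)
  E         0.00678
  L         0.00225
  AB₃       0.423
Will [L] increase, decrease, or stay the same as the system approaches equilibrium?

Q = [E]² / ([L]²·[AB₃]) = (0.00678)² / ((0.00225)²·(0.423)) = 21.5
Q = 21.5 > Keq = 9.51: net reverse reaction.
L is a reactant, so it increases.

increase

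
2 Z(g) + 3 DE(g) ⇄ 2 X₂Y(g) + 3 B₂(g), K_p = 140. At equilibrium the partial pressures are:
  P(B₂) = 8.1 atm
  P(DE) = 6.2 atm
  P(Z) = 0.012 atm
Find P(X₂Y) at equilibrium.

At equilibrium, K_p = P(X₂Y)²·P(B₂)³ / (P(Z)²·P(DE)³) = 140.
(P(X₂Y))²·(8.1)³ / ((0.012)²·(6.2)³) = 140
P(X₂Y)² = 0.00904 ⇒ P(X₂Y) = 0.095 atm

P(X₂Y) = 0.095 atm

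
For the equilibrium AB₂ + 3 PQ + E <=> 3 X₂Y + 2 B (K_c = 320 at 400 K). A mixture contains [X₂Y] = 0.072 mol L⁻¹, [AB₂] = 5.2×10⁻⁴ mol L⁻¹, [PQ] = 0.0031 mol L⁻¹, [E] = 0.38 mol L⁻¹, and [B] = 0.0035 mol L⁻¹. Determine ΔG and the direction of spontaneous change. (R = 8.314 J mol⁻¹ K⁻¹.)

Q_c = [X₂Y]³·[B]² / ([AB₂]·[PQ]³·[E]) = (0.072)³·(0.0035)² / ((5.2×10⁻⁴)·(0.0031)³·(0.38)) = 777
ΔG = RT ln(Q_c/K_c) = (8.314 J mol⁻¹ K⁻¹)(400 K) × ln(777/320)
   = (3.326 kJ/mol)(0.8871) = 2.95 kJ/mol
ΔG > 0, so the forward reaction is non-spontaneous (proceeds in reverse).

ΔG = 2.95 kJ/mol; the forward reaction is non-spontaneous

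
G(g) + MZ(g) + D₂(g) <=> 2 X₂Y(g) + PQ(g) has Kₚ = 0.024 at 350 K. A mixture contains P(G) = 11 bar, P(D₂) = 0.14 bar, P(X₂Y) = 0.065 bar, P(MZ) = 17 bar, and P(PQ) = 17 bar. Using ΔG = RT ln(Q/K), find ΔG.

Qₚ = P(X₂Y)²·P(PQ) / (P(G)·P(MZ)·P(D₂)) = (0.065)²·(17) / ((11)·(17)·(0.14)) = 0.00274
ΔG = RT ln(Qₚ/Kₚ) = (8.314 J mol⁻¹ K⁻¹)(350 K) × ln(0.00274/0.024)
   = (2.910 kJ/mol)(-2.170) = -6.31 kJ/mol
ΔG < 0, so the forward reaction is spontaneous (proceeds forward).

ΔG = -6.31 kJ/mol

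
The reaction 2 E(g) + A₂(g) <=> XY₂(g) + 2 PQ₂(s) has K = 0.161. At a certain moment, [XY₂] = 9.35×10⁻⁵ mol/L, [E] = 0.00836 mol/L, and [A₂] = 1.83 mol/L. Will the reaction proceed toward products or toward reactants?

(PQ₂ is a pure solid — omitted from Q.)
Q = [XY₂] / ([E]²·[A₂]) = (9.35×10⁻⁵) / ((0.00836)²·(1.83)) = 0.731
Q = 0.731 > K = 0.161, so the reverse reaction proceeds.

toward reactants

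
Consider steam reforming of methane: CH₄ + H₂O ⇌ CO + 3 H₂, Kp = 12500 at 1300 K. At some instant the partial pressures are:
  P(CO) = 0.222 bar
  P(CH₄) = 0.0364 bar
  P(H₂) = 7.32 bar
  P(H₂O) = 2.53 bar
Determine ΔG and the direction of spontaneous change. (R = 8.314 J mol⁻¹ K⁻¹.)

Qp = P(CO)·P(H₂)³ / (P(CH₄)·P(H₂O)) = (0.222)·(7.32)³ / ((0.0364)·(2.53)) = 946
ΔG = RT ln(Qp/Kp) = (8.314 J mol⁻¹ K⁻¹)(1300 K) × ln(946/12500)
   = (10.81 kJ/mol)(-2.581) = -27.9 kJ/mol
ΔG < 0, so the forward reaction is spontaneous (proceeds forward).

ΔG = -27.9 kJ/mol; the forward reaction is spontaneous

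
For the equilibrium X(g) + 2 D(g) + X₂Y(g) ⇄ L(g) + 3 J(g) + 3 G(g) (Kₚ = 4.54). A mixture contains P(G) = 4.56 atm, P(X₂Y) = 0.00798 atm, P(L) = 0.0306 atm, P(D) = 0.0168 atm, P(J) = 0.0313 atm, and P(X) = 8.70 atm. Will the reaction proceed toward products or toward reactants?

no net change (already at equilibrium)

Qₚ = P(L)·P(J)³·P(G)³ / (P(X)·P(D)²·P(X₂Y)) = (0.0306)·(0.0313)³·(4.56)³ / ((8.70)·(0.0168)²·(0.00798)) = 4.54
Qₚ = 4.54 = Kₚ, so the system is already at equilibrium.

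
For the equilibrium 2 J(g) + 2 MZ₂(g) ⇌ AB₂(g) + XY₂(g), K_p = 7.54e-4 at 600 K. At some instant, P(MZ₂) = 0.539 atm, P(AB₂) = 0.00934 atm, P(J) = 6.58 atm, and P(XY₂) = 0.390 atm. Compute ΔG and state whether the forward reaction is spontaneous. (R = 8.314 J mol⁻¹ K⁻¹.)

ΔG = -4.77 kJ/mol; the forward reaction is spontaneous

Q_p = P(AB₂)·P(XY₂) / (P(J)²·P(MZ₂)²) = (0.00934)·(0.390) / ((6.58)²·(0.539)²) = 2.90e-4
ΔG = RT ln(Q_p/K_p) = (8.314 J mol⁻¹ K⁻¹)(600 K) × ln(2.90e-4/7.54e-4)
   = (4.988 kJ/mol)(-0.9555) = -4.77 kJ/mol
ΔG < 0, so the forward reaction is spontaneous (proceeds forward).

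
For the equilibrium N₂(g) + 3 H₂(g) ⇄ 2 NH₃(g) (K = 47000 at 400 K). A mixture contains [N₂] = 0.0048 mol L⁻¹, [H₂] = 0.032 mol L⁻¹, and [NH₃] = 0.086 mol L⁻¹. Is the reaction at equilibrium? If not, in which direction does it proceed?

Q = [NH₃]² / ([N₂]·[H₂]³) = (0.086)² / ((0.0048)·(0.032)³) = 47000
Q = 47000 = K, so the system is already at equilibrium.

at equilibrium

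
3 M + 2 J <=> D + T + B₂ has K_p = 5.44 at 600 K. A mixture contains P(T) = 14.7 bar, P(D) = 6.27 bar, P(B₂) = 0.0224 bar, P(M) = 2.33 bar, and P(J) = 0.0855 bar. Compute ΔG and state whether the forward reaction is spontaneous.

ΔG = 7.04 kJ/mol; the forward reaction is non-spontaneous

Q_p = P(D)·P(T)·P(B₂) / (P(M)³·P(J)²) = (6.27)·(14.7)·(0.0224) / ((2.33)³·(0.0855)²) = 22.3
ΔG = RT ln(Q_p/K_p) = (8.314 J mol⁻¹ K⁻¹)(600 K) × ln(22.3/5.44)
   = (4.988 kJ/mol)(1.411) = 7.04 kJ/mol
ΔG > 0, so the forward reaction is non-spontaneous (proceeds in reverse).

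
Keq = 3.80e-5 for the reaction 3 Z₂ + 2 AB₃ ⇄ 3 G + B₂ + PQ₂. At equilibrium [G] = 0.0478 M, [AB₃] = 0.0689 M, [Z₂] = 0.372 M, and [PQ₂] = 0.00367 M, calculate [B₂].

At equilibrium, Keq = [G]³·[B₂]·[PQ₂] / ([Z₂]³·[AB₃]²) = 3.80e-5.
(0.0478)³·([B₂])·(0.00367) / ((0.372)³·(0.0689)²) = 3.80e-5
[B₂] = 0.0232 M

[B₂] = 0.0232 M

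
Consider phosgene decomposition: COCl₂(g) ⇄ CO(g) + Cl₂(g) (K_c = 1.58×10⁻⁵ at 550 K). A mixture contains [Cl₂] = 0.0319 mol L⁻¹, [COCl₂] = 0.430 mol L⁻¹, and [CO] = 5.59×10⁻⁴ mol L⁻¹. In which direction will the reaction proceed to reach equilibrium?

Q_c = [CO]·[Cl₂] / [COCl₂] = (5.59×10⁻⁴)·(0.0319) / (0.430) = 4.15×10⁻⁵
Q_c = 4.15×10⁻⁵ > K_c = 1.58×10⁻⁵, so the reverse reaction proceeds.

to the left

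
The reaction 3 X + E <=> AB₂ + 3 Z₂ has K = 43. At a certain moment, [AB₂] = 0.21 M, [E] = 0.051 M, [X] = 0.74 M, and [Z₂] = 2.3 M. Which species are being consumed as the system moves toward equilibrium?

Q = [AB₂]·[Z₂]³ / ([X]³·[E]) = (0.21)·(2.3)³ / ((0.74)³·(0.051)) = 120
Q = 120 > K = 43: net reverse reaction.

AB₂, Z₂ (products)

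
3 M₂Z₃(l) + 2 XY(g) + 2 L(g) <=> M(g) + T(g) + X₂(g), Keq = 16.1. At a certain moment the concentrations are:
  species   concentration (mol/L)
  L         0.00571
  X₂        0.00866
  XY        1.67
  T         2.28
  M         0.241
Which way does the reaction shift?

in the reverse direction

(M₂Z₃ is a pure liquid — omitted from Q.)
Q = [M]·[T]·[X₂] / ([XY]²·[L]²) = (0.241)·(2.28)·(0.00866) / ((1.67)²·(0.00571)²) = 52.3
Q = 52.3 > Keq = 16.1, so the reverse reaction proceeds.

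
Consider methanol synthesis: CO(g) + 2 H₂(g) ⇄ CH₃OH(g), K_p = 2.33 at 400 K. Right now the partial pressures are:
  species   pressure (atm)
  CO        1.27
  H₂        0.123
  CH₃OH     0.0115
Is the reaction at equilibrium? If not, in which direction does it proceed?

in the forward direction

Q_p = P(CH₃OH) / (P(CO)·P(H₂)²) = (0.0115) / ((1.27)·(0.123)²) = 0.599
Q_p = 0.599 < K_p = 2.33, so the forward reaction proceeds.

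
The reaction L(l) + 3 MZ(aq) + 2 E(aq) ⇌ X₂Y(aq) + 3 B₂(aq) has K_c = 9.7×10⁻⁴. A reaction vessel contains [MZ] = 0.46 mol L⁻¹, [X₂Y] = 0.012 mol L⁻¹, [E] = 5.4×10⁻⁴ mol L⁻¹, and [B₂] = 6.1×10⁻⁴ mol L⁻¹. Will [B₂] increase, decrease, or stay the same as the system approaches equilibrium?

increase

(L is a pure liquid — omitted from Q_c.)
Q_c = [X₂Y]·[B₂]³ / ([MZ]³·[E]²) = (0.012)·(6.1×10⁻⁴)³ / ((0.46)³·(5.4×10⁻⁴)²) = 9.6×10⁻⁵
Q_c = 9.6×10⁻⁵ < K_c = 9.7×10⁻⁴: net forward reaction.
B₂ is a product, so it increases.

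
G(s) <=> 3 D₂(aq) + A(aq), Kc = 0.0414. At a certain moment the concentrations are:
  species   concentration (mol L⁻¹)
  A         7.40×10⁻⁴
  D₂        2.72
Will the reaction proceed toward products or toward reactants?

(G is a pure solid — omitted from Qc.)
Qc = [D₂]³·[A] = (2.72)³·(7.40×10⁻⁴) = 0.0149
Qc = 0.0149 < Kc = 0.0414, so the forward reaction proceeds.

toward products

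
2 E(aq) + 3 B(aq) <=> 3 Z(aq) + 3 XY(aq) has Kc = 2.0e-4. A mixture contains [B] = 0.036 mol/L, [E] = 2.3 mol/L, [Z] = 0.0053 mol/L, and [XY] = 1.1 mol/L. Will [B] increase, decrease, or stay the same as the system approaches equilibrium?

increase

Qc = [Z]³·[XY]³ / ([E]²·[B]³) = (0.0053)³·(1.1)³ / ((2.3)²·(0.036)³) = 8.0e-4
Qc = 8.0e-4 > Kc = 2.0e-4: net reverse reaction.
B is a reactant, so it increases.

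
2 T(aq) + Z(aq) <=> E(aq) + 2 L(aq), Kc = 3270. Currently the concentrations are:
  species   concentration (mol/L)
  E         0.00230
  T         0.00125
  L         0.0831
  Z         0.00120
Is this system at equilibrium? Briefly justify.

no; Q > K, reaction proceeds in reverse

Qc = [E]·[L]² / ([T]²·[Z]) = (0.00230)·(0.0831)² / ((0.00125)²·(0.00120)) = 8470
Qc = 8470 > Kc = 3270: net reverse reaction.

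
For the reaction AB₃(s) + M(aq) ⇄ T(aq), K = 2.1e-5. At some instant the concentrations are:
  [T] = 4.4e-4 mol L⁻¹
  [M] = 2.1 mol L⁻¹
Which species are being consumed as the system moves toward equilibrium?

T (products)

(AB₃ is a pure solid — omitted from Q.)
Q = [T] / [M] = (4.4e-4) / (2.1) = 2.1e-4
Q = 2.1e-4 > K = 2.1e-5: net reverse reaction.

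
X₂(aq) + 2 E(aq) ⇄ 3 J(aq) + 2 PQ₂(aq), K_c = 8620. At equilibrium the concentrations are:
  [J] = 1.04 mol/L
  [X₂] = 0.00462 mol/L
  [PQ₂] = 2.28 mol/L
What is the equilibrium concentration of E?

[E] = 0.383 mol/L

At equilibrium, K_c = [J]³·[PQ₂]² / ([X₂]·[E]²) = 8620.
(1.04)³·(2.28)² / ((0.00462)·([E])²) = 8620
[E]² = 0.147 ⇒ [E] = 0.383 mol/L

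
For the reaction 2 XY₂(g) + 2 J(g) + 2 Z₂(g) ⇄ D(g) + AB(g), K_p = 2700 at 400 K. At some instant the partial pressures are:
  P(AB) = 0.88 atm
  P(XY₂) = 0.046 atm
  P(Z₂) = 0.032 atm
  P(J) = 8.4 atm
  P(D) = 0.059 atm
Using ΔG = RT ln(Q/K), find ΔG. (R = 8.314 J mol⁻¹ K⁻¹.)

ΔG = -6.89 kJ/mol

Q_p = P(D)·P(AB) / (P(XY₂)²·P(J)²·P(Z₂)²) = (0.059)·(0.88) / ((0.046)²·(8.4)²·(0.032)²) = 340
ΔG = RT ln(Q_p/K_p) = (8.314 J mol⁻¹ K⁻¹)(400 K) × ln(340/2700)
   = (3.326 kJ/mol)(-2.072) = -6.89 kJ/mol
ΔG < 0, so the forward reaction is spontaneous (proceeds forward).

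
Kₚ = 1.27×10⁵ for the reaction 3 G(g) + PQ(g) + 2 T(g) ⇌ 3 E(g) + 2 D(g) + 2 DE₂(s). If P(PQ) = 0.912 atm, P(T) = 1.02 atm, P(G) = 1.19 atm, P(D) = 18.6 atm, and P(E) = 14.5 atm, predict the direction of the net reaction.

reverse (toward reactants)

(DE₂ is a pure solid — omitted from Qₚ.)
Qₚ = P(E)³·P(D)² / (P(G)³·P(PQ)·P(T)²) = (14.5)³·(18.6)² / ((1.19)³·(0.912)·(1.02)²) = 6.60×10⁵
Qₚ = 6.60×10⁵ > Kₚ = 1.27×10⁵, so the reverse reaction proceeds.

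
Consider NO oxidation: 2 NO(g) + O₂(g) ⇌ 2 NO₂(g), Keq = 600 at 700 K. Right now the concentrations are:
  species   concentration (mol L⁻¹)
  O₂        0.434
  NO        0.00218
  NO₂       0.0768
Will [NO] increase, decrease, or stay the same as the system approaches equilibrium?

Q = [NO₂]² / ([NO]²·[O₂]) = (0.0768)² / ((0.00218)²·(0.434)) = 2860
Q = 2860 > Keq = 600: net reverse reaction.
NO is a reactant, so it increases.

increase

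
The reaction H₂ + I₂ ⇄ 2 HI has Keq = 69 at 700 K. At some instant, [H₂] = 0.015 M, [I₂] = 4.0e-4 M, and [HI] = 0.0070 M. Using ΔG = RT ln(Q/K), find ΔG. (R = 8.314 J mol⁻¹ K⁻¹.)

ΔG = -12.4 kJ/mol

Q = [HI]² / ([H₂]·[I₂]) = (0.0070)² / ((0.015)·(4.0e-4)) = 8.17
ΔG = RT ln(Q/Keq) = (8.314 J mol⁻¹ K⁻¹)(700 K) × ln(8.17/69)
   = (5.820 kJ/mol)(-2.134) = -12.4 kJ/mol
ΔG < 0, so the forward reaction is spontaneous (proceeds forward).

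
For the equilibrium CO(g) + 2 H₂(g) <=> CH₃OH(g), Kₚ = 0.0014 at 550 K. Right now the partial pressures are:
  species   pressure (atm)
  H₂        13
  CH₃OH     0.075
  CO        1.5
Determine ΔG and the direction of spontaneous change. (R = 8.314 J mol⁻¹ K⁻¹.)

Qₚ = P(CH₃OH) / (P(CO)·P(H₂)²) = (0.075) / ((1.5)·(13)²) = 2.96e-4
ΔG = RT ln(Qₚ/Kₚ) = (8.314 J mol⁻¹ K⁻¹)(550 K) × ln(2.96e-4/0.0014)
   = (4.573 kJ/mol)(-1.554) = -7.11 kJ/mol
ΔG < 0, so the forward reaction is spontaneous (proceeds forward).

ΔG = -7.11 kJ/mol; the forward reaction is spontaneous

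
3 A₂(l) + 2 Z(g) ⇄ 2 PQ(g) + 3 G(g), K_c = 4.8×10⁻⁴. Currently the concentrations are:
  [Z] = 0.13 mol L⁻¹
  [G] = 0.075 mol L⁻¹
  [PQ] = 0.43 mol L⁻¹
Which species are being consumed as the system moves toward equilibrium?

(A₂ is a pure liquid — omitted from Q_c.)
Q_c = [PQ]²·[G]³ / [Z]² = (0.43)²·(0.075)³ / (0.13)² = 0.0046
Q_c = 0.0046 > K_c = 4.8×10⁻⁴: net reverse reaction.

PQ, G (products)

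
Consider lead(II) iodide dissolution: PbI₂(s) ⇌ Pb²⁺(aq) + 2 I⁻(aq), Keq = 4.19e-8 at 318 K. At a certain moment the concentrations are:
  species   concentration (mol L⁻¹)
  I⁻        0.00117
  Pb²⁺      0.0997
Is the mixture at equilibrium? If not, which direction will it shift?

no; Q > K, reaction proceeds in reverse

(PbI₂ is a pure solid — omitted from Q.)
Q = [Pb²⁺]·[I⁻]² = (0.0997)·(0.00117)² = 1.36e-7
Q = 1.36e-7 > Keq = 4.19e-8: net reverse reaction.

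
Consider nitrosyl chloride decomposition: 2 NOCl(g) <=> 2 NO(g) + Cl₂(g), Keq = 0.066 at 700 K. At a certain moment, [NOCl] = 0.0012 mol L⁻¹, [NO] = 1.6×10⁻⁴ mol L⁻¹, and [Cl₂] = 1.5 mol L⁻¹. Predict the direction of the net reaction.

Q = [NO]²·[Cl₂] / [NOCl]² = (1.6×10⁻⁴)²·(1.5) / (0.0012)² = 0.027
Q = 0.027 < Keq = 0.066, so the forward reaction proceeds.

toward products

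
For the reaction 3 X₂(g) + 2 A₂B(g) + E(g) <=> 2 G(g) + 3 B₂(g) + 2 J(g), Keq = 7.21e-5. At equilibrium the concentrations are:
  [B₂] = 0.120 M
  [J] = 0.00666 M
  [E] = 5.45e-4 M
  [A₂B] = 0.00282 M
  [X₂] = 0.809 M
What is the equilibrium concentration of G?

[G] = 0.00147 M

At equilibrium, Keq = [G]²·[B₂]³·[J]² / ([X₂]³·[A₂B]²·[E]) = 7.21e-5.
([G])²·(0.120)³·(0.00666)² / ((0.809)³·(0.00282)²·(5.45e-4)) = 7.21e-5
[G]² = 2.16e-6 ⇒ [G] = 0.00147 M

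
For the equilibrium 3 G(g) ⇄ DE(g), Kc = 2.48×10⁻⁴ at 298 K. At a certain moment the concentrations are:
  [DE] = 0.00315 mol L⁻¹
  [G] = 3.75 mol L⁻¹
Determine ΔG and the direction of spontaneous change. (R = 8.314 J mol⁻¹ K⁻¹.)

Qc = [DE] / [G]³ = (0.00315) / (3.75)³ = 5.97×10⁻⁵
ΔG = RT ln(Qc/Kc) = (8.314 J mol⁻¹ K⁻¹)(298 K) × ln(5.97×10⁻⁵/2.48×10⁻⁴)
   = (2.478 kJ/mol)(-1.424) = -3.53 kJ/mol
ΔG < 0, so the forward reaction is spontaneous (proceeds forward).

ΔG = -3.53 kJ/mol; the forward reaction is spontaneous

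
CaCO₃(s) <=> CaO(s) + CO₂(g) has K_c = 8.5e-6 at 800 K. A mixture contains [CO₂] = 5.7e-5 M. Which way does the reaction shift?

(CaCO₃, CaO are pure solids — omitted from Q_c.)
Q_c = [CO₂] = 5.7e-5
Q_c = 5.7e-5 > K_c = 8.5e-6, so the reverse reaction proceeds.

to the left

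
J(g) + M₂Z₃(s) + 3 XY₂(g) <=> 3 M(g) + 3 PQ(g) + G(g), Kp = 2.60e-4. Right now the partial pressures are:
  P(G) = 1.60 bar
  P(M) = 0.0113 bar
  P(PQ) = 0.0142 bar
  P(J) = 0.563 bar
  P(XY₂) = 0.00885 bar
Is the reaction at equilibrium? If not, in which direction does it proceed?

(M₂Z₃ is a pure solid — omitted from Qp.)
Qp = P(M)³·P(PQ)³·P(G) / (P(J)·P(XY₂)³) = (0.0113)³·(0.0142)³·(1.60) / ((0.563)·(0.00885)³) = 1.69e-5
Qp = 1.69e-5 < Kp = 2.60e-4, so the forward reaction proceeds.

forward (toward products)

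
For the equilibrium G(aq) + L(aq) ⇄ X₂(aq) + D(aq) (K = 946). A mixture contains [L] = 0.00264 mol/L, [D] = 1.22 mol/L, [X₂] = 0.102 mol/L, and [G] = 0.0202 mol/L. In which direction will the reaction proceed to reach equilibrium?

Q = [X₂]·[D] / ([G]·[L]) = (0.102)·(1.22) / ((0.0202)·(0.00264)) = 2330
Q = 2330 > K = 946, so the reverse reaction proceeds.

to the left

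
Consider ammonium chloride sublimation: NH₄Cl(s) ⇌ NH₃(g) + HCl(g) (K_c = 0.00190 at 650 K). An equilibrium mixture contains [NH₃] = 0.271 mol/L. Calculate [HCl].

(NH₄Cl is a pure solid — omitted from K_c.)
At equilibrium, K_c = [NH₃]·[HCl] = 0.00190.
(0.271)·([HCl]) = 0.00190
[HCl] = 0.00701 mol/L

[HCl] = 0.00701 mol/L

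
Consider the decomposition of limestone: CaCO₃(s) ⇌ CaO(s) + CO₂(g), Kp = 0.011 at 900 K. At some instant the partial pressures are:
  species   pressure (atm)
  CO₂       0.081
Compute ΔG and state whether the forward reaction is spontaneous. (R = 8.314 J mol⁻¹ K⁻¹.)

ΔG = 14.9 kJ/mol; the forward reaction is non-spontaneous

(CaCO₃, CaO are pure solids — omitted from Qp.)
Qp = P(CO₂) = 0.0810
ΔG = RT ln(Qp/Kp) = (8.314 J mol⁻¹ K⁻¹)(900 K) × ln(0.0810/0.011)
   = (7.483 kJ/mol)(1.997) = 14.9 kJ/mol
ΔG > 0, so the forward reaction is non-spontaneous (proceeds in reverse).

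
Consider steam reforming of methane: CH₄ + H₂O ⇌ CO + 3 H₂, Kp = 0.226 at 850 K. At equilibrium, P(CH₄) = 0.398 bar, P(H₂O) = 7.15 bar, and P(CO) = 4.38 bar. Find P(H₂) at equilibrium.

P(H₂) = 0.528 bar

At equilibrium, Kp = P(CO)·P(H₂)³ / (P(CH₄)·P(H₂O)) = 0.226.
(4.38)·(P(H₂))³ / ((0.398)·(7.15)) = 0.226
P(H₂)³ = 0.147 ⇒ P(H₂) = 0.528 bar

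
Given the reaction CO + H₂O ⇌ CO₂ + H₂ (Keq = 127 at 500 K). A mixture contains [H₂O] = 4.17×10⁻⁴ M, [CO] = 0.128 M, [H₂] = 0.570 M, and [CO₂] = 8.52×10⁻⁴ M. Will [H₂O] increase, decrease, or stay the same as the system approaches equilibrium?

decrease

Q = [CO₂]·[H₂] / ([CO]·[H₂O]) = (8.52×10⁻⁴)·(0.570) / ((0.128)·(4.17×10⁻⁴)) = 9.10
Q = 9.10 < Keq = 127: net forward reaction.
H₂O is a reactant, so it decreases.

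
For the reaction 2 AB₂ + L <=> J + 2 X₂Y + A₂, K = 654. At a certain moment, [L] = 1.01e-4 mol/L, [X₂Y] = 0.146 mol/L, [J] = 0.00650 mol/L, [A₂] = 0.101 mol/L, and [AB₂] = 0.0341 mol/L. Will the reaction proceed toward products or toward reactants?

Q = [J]·[X₂Y]²·[A₂] / ([AB₂]²·[L]) = (0.00650)·(0.146)²·(0.101) / ((0.0341)²·(1.01e-4)) = 119
Q = 119 < K = 654, so the forward reaction proceeds.

forward (toward products)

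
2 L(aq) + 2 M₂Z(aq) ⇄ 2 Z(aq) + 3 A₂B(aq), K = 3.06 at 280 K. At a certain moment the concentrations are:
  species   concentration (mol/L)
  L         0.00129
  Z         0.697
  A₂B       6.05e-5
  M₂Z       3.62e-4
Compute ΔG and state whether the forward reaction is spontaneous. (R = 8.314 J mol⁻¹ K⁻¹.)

ΔG = -4.25 kJ/mol; the forward reaction is spontaneous

Q = [Z]²·[A₂B]³ / ([L]²·[M₂Z]²) = (0.697)²·(6.05e-5)³ / ((0.00129)²·(3.62e-4)²) = 0.493
ΔG = RT ln(Q/K) = (8.314 J mol⁻¹ K⁻¹)(280 K) × ln(0.493/3.06)
   = (2.328 kJ/mol)(-1.826) = -4.25 kJ/mol
ΔG < 0, so the forward reaction is spontaneous (proceeds forward).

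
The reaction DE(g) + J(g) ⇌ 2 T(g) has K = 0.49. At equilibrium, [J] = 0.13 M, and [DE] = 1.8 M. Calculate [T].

[T] = 0.34 M

At equilibrium, K = [T]² / ([DE]·[J]) = 0.49.
([T])² / ((1.8)·(0.13)) = 0.49
[T]² = 0.115 ⇒ [T] = 0.34 M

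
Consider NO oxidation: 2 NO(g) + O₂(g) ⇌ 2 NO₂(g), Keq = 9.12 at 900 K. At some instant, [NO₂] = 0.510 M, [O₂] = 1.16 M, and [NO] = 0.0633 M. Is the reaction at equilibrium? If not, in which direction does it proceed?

Q = [NO₂]² / ([NO]²·[O₂]) = (0.510)² / ((0.0633)²·(1.16)) = 56.0
Q = 56.0 > Keq = 9.12, so the reverse reaction proceeds.

to the left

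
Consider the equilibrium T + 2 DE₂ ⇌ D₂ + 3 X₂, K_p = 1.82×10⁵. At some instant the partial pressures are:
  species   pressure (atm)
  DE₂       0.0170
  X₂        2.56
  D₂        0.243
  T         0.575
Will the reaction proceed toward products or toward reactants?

toward products

Q_p = P(D₂)·P(X₂)³ / (P(T)·P(DE₂)²) = (0.243)·(2.56)³ / ((0.575)·(0.0170)²) = 24500
Q_p = 24500 < K_p = 1.82×10⁵, so the forward reaction proceeds.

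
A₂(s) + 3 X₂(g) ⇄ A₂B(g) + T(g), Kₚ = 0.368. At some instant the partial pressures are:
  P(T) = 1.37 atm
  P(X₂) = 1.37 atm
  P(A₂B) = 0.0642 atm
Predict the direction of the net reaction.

(A₂ is a pure solid — omitted from Qₚ.)
Qₚ = P(A₂B)·P(T) / P(X₂)³ = (0.0642)·(1.37) / (1.37)³ = 0.0342
Qₚ = 0.0342 < Kₚ = 0.368, so the forward reaction proceeds.

forward (toward products)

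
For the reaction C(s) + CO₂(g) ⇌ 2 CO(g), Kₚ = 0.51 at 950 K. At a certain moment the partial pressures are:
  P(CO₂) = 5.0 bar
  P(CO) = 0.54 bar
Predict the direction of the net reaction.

to the right

(C is a pure solid — omitted from Qₚ.)
Qₚ = P(CO)² / P(CO₂) = (0.54)² / (5.0) = 0.058
Qₚ = 0.058 < Kₚ = 0.51, so the forward reaction proceeds.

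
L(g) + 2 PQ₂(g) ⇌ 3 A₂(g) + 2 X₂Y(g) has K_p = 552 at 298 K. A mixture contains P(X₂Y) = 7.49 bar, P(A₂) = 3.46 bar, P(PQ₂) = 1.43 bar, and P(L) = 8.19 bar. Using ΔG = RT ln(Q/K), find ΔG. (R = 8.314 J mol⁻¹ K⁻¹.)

Q_p = P(A₂)³·P(X₂Y)² / (P(L)·P(PQ₂)²) = (3.46)³·(7.49)² / ((8.19)·(1.43)²) = 139
ΔG = RT ln(Q_p/K_p) = (8.314 J mol⁻¹ K⁻¹)(298 K) × ln(139/552)
   = (2.478 kJ/mol)(-1.379) = -3.42 kJ/mol
ΔG < 0, so the forward reaction is spontaneous (proceeds forward).

ΔG = -3.42 kJ/mol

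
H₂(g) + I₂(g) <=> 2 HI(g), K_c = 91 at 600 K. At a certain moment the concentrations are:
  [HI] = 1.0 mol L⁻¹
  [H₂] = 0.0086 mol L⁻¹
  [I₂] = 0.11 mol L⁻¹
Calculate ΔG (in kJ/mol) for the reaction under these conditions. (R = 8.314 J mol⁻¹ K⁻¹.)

Q_c = [HI]² / ([H₂]·[I₂]) = (1.0)² / ((0.0086)·(0.11)) = 1060
ΔG = RT ln(Q_c/K_c) = (8.314 J mol⁻¹ K⁻¹)(600 K) × ln(1060/91)
   = (4.988 kJ/mol)(2.455) = 12.2 kJ/mol
ΔG > 0, so the forward reaction is non-spontaneous (proceeds in reverse).

ΔG = 12.2 kJ/mol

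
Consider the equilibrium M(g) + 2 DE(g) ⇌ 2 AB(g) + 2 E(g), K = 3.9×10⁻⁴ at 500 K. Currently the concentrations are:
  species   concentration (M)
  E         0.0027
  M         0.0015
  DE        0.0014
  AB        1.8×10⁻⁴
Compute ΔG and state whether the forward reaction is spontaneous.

ΔG = -6.57 kJ/mol; the forward reaction is spontaneous

Q = [AB]²·[E]² / ([M]·[DE]²) = (1.8×10⁻⁴)²·(0.0027)² / ((0.0015)·(0.0014)²) = 8.03×10⁻⁵
ΔG = RT ln(Q/K) = (8.314 J mol⁻¹ K⁻¹)(500 K) × ln(8.03×10⁻⁵/3.9×10⁻⁴)
   = (4.157 kJ/mol)(-1.580) = -6.57 kJ/mol
ΔG < 0, so the forward reaction is spontaneous (proceeds forward).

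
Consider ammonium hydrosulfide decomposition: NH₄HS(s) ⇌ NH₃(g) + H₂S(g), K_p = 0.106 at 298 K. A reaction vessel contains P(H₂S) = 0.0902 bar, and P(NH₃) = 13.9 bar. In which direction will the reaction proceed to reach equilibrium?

(NH₄HS is a pure solid — omitted from Q_p.)
Q_p = P(NH₃)·P(H₂S) = (13.9)·(0.0902) = 1.25
Q_p = 1.25 > K_p = 0.106, so the reverse reaction proceeds.

in the reverse direction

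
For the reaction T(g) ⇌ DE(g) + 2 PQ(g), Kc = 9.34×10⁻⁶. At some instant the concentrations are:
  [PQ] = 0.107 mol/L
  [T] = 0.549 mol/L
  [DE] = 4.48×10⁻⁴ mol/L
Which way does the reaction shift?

Qc = [DE]·[PQ]² / [T] = (4.48×10⁻⁴)·(0.107)² / (0.549) = 9.34×10⁻⁶
Qc = 9.34×10⁻⁶ = Kc, so the system is already at equilibrium.

at equilibrium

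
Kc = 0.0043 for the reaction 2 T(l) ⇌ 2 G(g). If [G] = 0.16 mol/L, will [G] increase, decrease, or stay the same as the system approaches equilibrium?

(T is a pure liquid — omitted from Qc.)
Qc = [G]² = (0.16)² = 0.026
Qc = 0.026 > Kc = 0.0043: net reverse reaction.
G is a product, so it decreases.

decrease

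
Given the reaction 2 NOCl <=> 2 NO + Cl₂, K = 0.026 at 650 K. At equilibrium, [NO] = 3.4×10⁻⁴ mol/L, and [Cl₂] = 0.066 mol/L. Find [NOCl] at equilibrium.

[NOCl] = 5.4×10⁻⁴ mol/L

At equilibrium, K = [NO]²·[Cl₂] / [NOCl]² = 0.026.
(3.4×10⁻⁴)²·(0.066) / ([NOCl])² = 0.026
[NOCl]² = 2.93×10⁻⁷ ⇒ [NOCl] = 5.4×10⁻⁴ mol/L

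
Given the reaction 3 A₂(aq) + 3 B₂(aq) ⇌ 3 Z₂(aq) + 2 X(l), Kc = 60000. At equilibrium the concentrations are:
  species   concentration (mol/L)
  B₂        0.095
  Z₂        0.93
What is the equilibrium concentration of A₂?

[A₂] = 0.25 mol/L

(X is a pure liquid — omitted from Kc.)
At equilibrium, Kc = [Z₂]³ / ([A₂]³·[B₂]³) = 60000.
(0.93)³ / (([A₂])³·(0.095)³) = 60000
[A₂]³ = 0.0156 ⇒ [A₂] = 0.25 mol/L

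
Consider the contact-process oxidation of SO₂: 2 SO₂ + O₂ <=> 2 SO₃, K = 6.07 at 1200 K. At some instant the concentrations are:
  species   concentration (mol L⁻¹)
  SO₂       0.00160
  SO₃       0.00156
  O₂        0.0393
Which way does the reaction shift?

Q = [SO₃]² / ([SO₂]²·[O₂]) = (0.00156)² / ((0.00160)²·(0.0393)) = 24.2
Q = 24.2 > K = 6.07, so the reverse reaction proceeds.

to the left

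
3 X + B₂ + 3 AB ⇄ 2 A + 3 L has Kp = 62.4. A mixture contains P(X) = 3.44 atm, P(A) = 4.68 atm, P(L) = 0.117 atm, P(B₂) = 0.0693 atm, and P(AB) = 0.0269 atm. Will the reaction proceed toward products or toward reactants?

to the left

Qp = P(A)²·P(L)³ / (P(X)³·P(B₂)·P(AB)³) = (4.68)²·(0.117)³ / ((3.44)³·(0.0693)·(0.0269)³) = 639
Qp = 639 > Kp = 62.4, so the reverse reaction proceeds.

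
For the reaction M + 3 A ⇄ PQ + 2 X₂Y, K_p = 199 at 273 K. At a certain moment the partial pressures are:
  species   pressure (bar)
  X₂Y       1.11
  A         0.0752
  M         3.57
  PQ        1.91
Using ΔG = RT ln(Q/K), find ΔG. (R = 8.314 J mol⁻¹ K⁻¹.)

Q_p = P(PQ)·P(X₂Y)² / (P(M)·P(A)³) = (1.91)·(1.11)² / ((3.57)·(0.0752)³) = 1550
ΔG = RT ln(Q_p/K_p) = (8.314 J mol⁻¹ K⁻¹)(273 K) × ln(1550/199)
   = (2.270 kJ/mol)(2.053) = 4.66 kJ/mol
ΔG > 0, so the forward reaction is non-spontaneous (proceeds in reverse).

ΔG = 4.66 kJ/mol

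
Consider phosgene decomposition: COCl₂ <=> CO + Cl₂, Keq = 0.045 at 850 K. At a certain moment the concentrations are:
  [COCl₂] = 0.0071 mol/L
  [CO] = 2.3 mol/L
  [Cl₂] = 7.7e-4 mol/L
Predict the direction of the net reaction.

toward reactants

Q = [CO]·[Cl₂] / [COCl₂] = (2.3)·(7.7e-4) / (0.0071) = 0.25
Q = 0.25 > Keq = 0.045, so the reverse reaction proceeds.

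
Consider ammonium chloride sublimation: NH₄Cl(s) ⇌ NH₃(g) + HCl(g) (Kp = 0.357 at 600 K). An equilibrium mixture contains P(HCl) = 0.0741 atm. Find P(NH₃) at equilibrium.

(NH₄Cl is a pure solid — omitted from Kp.)
At equilibrium, Kp = P(NH₃)·P(HCl) = 0.357.
(P(NH₃))·(0.0741) = 0.357
P(NH₃) = 4.82 atm

P(NH₃) = 4.82 atm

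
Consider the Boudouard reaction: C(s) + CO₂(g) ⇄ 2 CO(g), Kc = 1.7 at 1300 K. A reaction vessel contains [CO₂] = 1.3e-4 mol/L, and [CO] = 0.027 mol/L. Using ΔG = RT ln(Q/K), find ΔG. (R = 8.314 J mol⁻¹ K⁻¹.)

(C is a pure solid — omitted from Qc.)
Qc = [CO]² / [CO₂] = (0.027)² / (1.3e-4) = 5.61
ΔG = RT ln(Qc/Kc) = (8.314 J mol⁻¹ K⁻¹)(1300 K) × ln(5.61/1.7)
   = (10.81 kJ/mol)(1.194) = 12.9 kJ/mol
ΔG > 0, so the forward reaction is non-spontaneous (proceeds in reverse).

ΔG = 12.9 kJ/mol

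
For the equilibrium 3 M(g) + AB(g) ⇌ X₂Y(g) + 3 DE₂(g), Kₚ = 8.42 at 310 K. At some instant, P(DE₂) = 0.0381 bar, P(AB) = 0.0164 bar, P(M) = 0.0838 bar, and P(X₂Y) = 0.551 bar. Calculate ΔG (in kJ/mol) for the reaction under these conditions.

ΔG = -2.53 kJ/mol

Qₚ = P(X₂Y)·P(DE₂)³ / (P(M)³·P(AB)) = (0.551)·(0.0381)³ / ((0.0838)³·(0.0164)) = 3.16
ΔG = RT ln(Qₚ/Kₚ) = (8.314 J mol⁻¹ K⁻¹)(310 K) × ln(3.16/8.42)
   = (2.577 kJ/mol)(-0.9800) = -2.53 kJ/mol
ΔG < 0, so the forward reaction is spontaneous (proceeds forward).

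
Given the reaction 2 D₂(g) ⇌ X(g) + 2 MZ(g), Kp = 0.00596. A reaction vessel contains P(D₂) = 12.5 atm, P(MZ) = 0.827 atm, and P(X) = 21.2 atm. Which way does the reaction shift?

to the left

Qp = P(X)·P(MZ)² / P(D₂)² = (21.2)·(0.827)² / (12.5)² = 0.0928
Qp = 0.0928 > Kp = 0.00596, so the reverse reaction proceeds.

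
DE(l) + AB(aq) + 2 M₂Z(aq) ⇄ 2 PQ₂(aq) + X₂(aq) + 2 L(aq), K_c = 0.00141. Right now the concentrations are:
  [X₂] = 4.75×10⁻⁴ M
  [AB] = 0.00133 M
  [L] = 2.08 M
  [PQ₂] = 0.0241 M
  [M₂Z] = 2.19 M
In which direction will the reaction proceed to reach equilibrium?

(DE is a pure liquid — omitted from Q_c.)
Q_c = [PQ₂]²·[X₂]·[L]² / ([AB]·[M₂Z]²) = (0.0241)²·(4.75×10⁻⁴)·(2.08)² / ((0.00133)·(2.19)²) = 1.87×10⁻⁴
Q_c = 1.87×10⁻⁴ < K_c = 0.00141, so the forward reaction proceeds.

in the forward direction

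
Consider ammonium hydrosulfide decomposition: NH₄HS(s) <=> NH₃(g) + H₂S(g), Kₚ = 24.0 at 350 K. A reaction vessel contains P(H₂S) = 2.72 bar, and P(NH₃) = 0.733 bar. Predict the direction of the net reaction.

(NH₄HS is a pure solid — omitted from Qₚ.)
Qₚ = P(NH₃)·P(H₂S) = (0.733)·(2.72) = 1.99
Qₚ = 1.99 < Kₚ = 24.0, so the forward reaction proceeds.

toward products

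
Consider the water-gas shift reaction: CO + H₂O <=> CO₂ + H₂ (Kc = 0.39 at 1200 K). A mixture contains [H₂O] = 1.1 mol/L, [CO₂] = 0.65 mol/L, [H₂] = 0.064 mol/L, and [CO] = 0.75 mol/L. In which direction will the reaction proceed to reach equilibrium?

Qc = [CO₂]·[H₂] / ([CO]·[H₂O]) = (0.65)·(0.064) / ((0.75)·(1.1)) = 0.050
Qc = 0.050 < Kc = 0.39, so the forward reaction proceeds.

toward products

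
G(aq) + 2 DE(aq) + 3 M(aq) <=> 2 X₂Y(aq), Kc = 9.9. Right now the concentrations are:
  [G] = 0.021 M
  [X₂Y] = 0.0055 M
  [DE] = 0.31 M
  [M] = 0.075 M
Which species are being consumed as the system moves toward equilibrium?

X₂Y (products)

Qc = [X₂Y]² / ([G]·[DE]²·[M]³) = (0.0055)² / ((0.021)·(0.31)²·(0.075)³) = 36
Qc = 36 > Kc = 9.9: net reverse reaction.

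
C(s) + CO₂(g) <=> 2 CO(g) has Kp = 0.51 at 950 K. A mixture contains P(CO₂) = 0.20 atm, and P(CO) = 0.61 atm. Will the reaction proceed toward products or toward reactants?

in the reverse direction

(C is a pure solid — omitted from Qp.)
Qp = P(CO)² / P(CO₂) = (0.61)² / (0.20) = 1.9
Qp = 1.9 > Kp = 0.51, so the reverse reaction proceeds.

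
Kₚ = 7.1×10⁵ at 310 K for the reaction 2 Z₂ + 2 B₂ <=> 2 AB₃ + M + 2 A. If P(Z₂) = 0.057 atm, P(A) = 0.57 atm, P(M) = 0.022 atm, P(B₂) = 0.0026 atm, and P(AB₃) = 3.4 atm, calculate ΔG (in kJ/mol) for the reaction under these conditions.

ΔG = 4.30 kJ/mol

Qₚ = P(AB₃)²·P(M)·P(A)² / (P(Z₂)²·P(B₂)²) = (3.4)²·(0.022)·(0.57)² / ((0.057)²·(0.0026)²) = 3.76×10⁶
ΔG = RT ln(Qₚ/Kₚ) = (8.314 J mol⁻¹ K⁻¹)(310 K) × ln(3.76×10⁶/7.1×10⁵)
   = (2.577 kJ/mol)(1.667) = 4.30 kJ/mol
ΔG > 0, so the forward reaction is non-spontaneous (proceeds in reverse).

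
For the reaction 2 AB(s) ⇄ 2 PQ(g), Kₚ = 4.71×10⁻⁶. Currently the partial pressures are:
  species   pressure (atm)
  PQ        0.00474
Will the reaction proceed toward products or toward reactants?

(AB is a pure solid — omitted from Qₚ.)
Qₚ = P(PQ)² = (0.00474)² = 2.25×10⁻⁵
Qₚ = 2.25×10⁻⁵ > Kₚ = 4.71×10⁻⁶, so the reverse reaction proceeds.

reverse (toward reactants)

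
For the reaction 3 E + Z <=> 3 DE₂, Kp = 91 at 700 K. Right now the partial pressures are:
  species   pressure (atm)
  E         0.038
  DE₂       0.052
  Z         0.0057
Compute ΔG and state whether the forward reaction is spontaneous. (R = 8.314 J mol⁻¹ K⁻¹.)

Qp = P(DE₂)³ / (P(E)³·P(Z)) = (0.052)³ / ((0.038)³·(0.0057)) = 450
ΔG = RT ln(Qp/Kp) = (8.314 J mol⁻¹ K⁻¹)(700 K) × ln(450/91)
   = (5.820 kJ/mol)(1.598) = 9.30 kJ/mol
ΔG > 0, so the forward reaction is non-spontaneous (proceeds in reverse).

ΔG = 9.30 kJ/mol; the forward reaction is non-spontaneous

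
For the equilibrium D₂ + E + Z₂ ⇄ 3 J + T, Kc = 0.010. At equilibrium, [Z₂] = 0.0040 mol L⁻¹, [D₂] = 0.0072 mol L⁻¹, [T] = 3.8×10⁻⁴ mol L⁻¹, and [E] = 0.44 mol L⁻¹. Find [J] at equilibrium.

[J] = 0.069 mol L⁻¹

At equilibrium, Kc = [J]³·[T] / ([D₂]·[E]·[Z₂]) = 0.010.
([J])³·(3.8×10⁻⁴) / ((0.0072)·(0.44)·(0.0040)) = 0.010
[J]³ = 3.33×10⁻⁴ ⇒ [J] = 0.069 mol L⁻¹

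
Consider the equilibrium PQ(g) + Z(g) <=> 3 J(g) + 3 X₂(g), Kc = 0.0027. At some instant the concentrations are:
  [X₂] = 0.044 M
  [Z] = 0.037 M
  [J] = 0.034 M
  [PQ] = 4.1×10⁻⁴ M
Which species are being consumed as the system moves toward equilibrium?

PQ, Z (reactants)

Qc = [J]³·[X₂]³ / ([PQ]·[Z]) = (0.034)³·(0.044)³ / ((4.1×10⁻⁴)·(0.037)) = 2.2×10⁻⁴
Qc = 2.2×10⁻⁴ < Kc = 0.0027: net forward reaction.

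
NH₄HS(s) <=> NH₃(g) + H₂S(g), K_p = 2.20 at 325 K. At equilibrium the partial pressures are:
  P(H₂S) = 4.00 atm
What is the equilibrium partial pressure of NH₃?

(NH₄HS is a pure solid — omitted from K_p.)
At equilibrium, K_p = P(NH₃)·P(H₂S) = 2.20.
(P(NH₃))·(4.00) = 2.20
P(NH₃) = 0.550 atm

P(NH₃) = 0.550 atm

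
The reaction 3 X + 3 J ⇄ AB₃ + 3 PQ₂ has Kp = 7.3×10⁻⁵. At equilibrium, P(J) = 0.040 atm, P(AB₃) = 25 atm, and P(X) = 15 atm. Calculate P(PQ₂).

P(PQ₂) = 0.0086 atm

At equilibrium, Kp = P(AB₃)·P(PQ₂)³ / (P(X)³·P(J)³) = 7.3×10⁻⁵.
(25)·(P(PQ₂))³ / ((15)³·(0.040)³) = 7.3×10⁻⁵
P(PQ₂)³ = 6.31×10⁻⁷ ⇒ P(PQ₂) = 0.0086 atm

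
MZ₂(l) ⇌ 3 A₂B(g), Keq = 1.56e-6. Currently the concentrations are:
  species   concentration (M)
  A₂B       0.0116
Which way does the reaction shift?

(MZ₂ is a pure liquid — omitted from Q.)
Q = [A₂B]³ = (0.0116)³ = 1.56e-6
Q = 1.56e-6 = Keq, so the system is already at equilibrium.

no net change (already at equilibrium)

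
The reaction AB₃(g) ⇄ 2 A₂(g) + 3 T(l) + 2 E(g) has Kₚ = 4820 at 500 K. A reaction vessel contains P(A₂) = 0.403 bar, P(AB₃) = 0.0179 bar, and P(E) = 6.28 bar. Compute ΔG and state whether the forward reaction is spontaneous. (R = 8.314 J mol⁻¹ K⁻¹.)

(T is a pure liquid — omitted from Qₚ.)
Qₚ = P(A₂)²·P(E)² / P(AB₃) = (0.403)²·(6.28)² / (0.0179) = 358
ΔG = RT ln(Qₚ/Kₚ) = (8.314 J mol⁻¹ K⁻¹)(500 K) × ln(358/4820)
   = (4.157 kJ/mol)(-2.600) = -10.8 kJ/mol
ΔG < 0, so the forward reaction is spontaneous (proceeds forward).

ΔG = -10.8 kJ/mol; the forward reaction is spontaneous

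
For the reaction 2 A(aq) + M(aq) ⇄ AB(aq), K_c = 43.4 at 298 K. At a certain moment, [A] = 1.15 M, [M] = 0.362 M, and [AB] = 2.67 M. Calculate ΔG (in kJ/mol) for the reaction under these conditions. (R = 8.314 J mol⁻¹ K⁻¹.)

Q_c = [AB] / ([A]²·[M]) = (2.67) / ((1.15)²·(0.362)) = 5.58
ΔG = RT ln(Q_c/K_c) = (8.314 J mol⁻¹ K⁻¹)(298 K) × ln(5.58/43.4)
   = (2.478 kJ/mol)(-2.051) = -5.08 kJ/mol
ΔG < 0, so the forward reaction is spontaneous (proceeds forward).

ΔG = -5.08 kJ/mol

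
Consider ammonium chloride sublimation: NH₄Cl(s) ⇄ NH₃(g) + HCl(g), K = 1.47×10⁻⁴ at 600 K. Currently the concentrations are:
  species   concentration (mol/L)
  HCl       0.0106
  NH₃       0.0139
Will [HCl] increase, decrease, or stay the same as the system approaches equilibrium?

(NH₄Cl is a pure solid — omitted from Q.)
Q = [NH₃]·[HCl] = (0.0139)·(0.0106) = 1.47×10⁻⁴
Q = 1.47×10⁻⁴ = K; the system is at equilibrium.

stay the same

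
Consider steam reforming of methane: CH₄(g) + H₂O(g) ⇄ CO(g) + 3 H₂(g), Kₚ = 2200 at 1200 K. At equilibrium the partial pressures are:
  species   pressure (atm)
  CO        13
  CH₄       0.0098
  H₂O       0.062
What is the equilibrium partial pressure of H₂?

P(H₂) = 0.47 atm

At equilibrium, Kₚ = P(CO)·P(H₂)³ / (P(CH₄)·P(H₂O)) = 2200.
(13)·(P(H₂))³ / ((0.0098)·(0.062)) = 2200
P(H₂)³ = 0.103 ⇒ P(H₂) = 0.47 atm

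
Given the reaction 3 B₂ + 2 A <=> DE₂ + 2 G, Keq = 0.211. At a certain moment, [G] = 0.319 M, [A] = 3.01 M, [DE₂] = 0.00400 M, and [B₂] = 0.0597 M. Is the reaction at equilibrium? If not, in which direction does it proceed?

no net change (already at equilibrium)

Q = [DE₂]·[G]² / ([B₂]³·[A]²) = (0.00400)·(0.319)² / ((0.0597)³·(3.01)²) = 0.211
Q = 0.211 = Keq, so the system is already at equilibrium.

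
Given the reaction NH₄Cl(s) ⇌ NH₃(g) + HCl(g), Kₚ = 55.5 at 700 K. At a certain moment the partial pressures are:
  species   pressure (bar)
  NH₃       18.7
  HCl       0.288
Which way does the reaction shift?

(NH₄Cl is a pure solid — omitted from Qₚ.)
Qₚ = P(NH₃)·P(HCl) = (18.7)·(0.288) = 5.39
Qₚ = 5.39 < Kₚ = 55.5, so the forward reaction proceeds.

in the forward direction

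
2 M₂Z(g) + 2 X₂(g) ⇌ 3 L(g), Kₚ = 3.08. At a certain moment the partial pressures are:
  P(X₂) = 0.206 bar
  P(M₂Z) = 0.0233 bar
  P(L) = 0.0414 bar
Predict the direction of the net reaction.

no net change (already at equilibrium)

Qₚ = P(L)³ / (P(M₂Z)²·P(X₂)²) = (0.0414)³ / ((0.0233)²·(0.206)²) = 3.08
Qₚ = 3.08 = Kₚ, so the system is already at equilibrium.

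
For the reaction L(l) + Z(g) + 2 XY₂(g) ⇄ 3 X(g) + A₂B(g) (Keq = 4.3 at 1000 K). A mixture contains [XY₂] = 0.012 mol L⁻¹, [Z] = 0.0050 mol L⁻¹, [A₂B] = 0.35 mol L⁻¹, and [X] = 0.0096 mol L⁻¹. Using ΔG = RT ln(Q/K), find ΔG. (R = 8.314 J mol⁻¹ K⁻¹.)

(L is a pure liquid — omitted from Q.)
Q = [X]³·[A₂B] / ([Z]·[XY₂]²) = (0.0096)³·(0.35) / ((0.0050)·(0.012)²) = 0.430
ΔG = RT ln(Q/Keq) = (8.314 J mol⁻¹ K⁻¹)(1000 K) × ln(0.430/4.3)
   = (8.314 kJ/mol)(-2.303) = -19.1 kJ/mol
ΔG < 0, so the forward reaction is spontaneous (proceeds forward).

ΔG = -19.1 kJ/mol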